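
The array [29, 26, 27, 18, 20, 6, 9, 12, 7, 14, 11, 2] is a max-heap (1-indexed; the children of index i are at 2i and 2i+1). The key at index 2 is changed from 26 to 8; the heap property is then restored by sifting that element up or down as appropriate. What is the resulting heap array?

[29, 20, 27, 18, 14, 6, 9, 12, 7, 8, 11, 2]

set index 2 from 26 to 8 → [29, 8, 27, 18, 20, 6, 9, 12, 7, 14, 11, 2]
8 vs larger child 20 at index 5, swap → [29, 20, 27, 18, 8, 6, 9, 12, 7, 14, 11, 2]
8 vs larger child 14 at index 10, swap → [29, 20, 27, 18, 14, 6, 9, 12, 7, 8, 11, 2]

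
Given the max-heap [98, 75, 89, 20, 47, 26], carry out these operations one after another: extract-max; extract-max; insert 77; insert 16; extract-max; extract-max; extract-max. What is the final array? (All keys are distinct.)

extract-max → returns 98:
  remove root 98; move last element 26 to root → [26, 75, 89, 20, 47]
  26 vs larger child 89 at index 2, swap → [89, 75, 26, 20, 47]
extract-max → returns 89:
  remove root 89; move last element 47 to root → [47, 75, 26, 20]
  47 vs larger child 75 at index 1, swap → [75, 47, 26, 20]
insert 77:
  append 77 at index 4 → [75, 47, 26, 20, 77]
  77 > parent 47 at index 1, swap → [75, 77, 26, 20, 47]
  77 > parent 75 at index 0, swap → [77, 75, 26, 20, 47]
insert 16:
  append 16 at index 5 → [77, 75, 26, 20, 47, 16] (no swap needed)
extract-max → returns 77:
  remove root 77; move last element 16 to root → [16, 75, 26, 20, 47]
  16 vs larger child 75 at index 1, swap → [75, 16, 26, 20, 47]
  16 vs larger child 47 at index 4, swap → [75, 47, 26, 20, 16]
extract-max → returns 75:
  remove root 75; move last element 16 to root → [16, 47, 26, 20]
  16 vs larger child 47 at index 1, swap → [47, 16, 26, 20]
  16 vs only child 20 at index 3, swap → [47, 20, 26, 16]
extract-max → returns 47:
  remove root 47; move last element 16 to root → [16, 20, 26]
  16 vs larger child 26 at index 2, swap → [26, 20, 16]

[26, 20, 16]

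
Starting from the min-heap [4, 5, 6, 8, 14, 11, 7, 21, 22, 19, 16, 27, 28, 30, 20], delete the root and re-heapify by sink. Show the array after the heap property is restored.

[5, 8, 6, 20, 14, 11, 7, 21, 22, 19, 16, 27, 28, 30]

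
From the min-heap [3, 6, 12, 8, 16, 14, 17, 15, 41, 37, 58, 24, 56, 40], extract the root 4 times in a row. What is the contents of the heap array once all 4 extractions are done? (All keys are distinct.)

[14, 15, 17, 40, 16, 24, 58, 56, 41, 37]

extract-min #1 returns 3:
  remove root 3; move last element 40 to root → [40, 6, 12, 8, 16, 14, 17, 15, 41, 37, 58, 24, 56]
  40 vs smaller child 6 at index 1, swap → [6, 40, 12, 8, 16, 14, 17, 15, 41, 37, 58, 24, 56]
  40 vs smaller child 8 at index 3, swap → [6, 8, 12, 40, 16, 14, 17, 15, 41, 37, 58, 24, 56]
  40 vs smaller child 15 at index 7, swap → [6, 8, 12, 15, 16, 14, 17, 40, 41, 37, 58, 24, 56]
extract-min #2 returns 6:
  remove root 6; move last element 56 to root → [56, 8, 12, 15, 16, 14, 17, 40, 41, 37, 58, 24]
  56 vs smaller child 8 at index 1, swap → [8, 56, 12, 15, 16, 14, 17, 40, 41, 37, 58, 24]
  56 vs smaller child 15 at index 3, swap → [8, 15, 12, 56, 16, 14, 17, 40, 41, 37, 58, 24]
  56 vs smaller child 40 at index 7, swap → [8, 15, 12, 40, 16, 14, 17, 56, 41, 37, 58, 24]
extract-min #3 returns 8:
  remove root 8; move last element 24 to root → [24, 15, 12, 40, 16, 14, 17, 56, 41, 37, 58]
  24 vs smaller child 12 at index 2, swap → [12, 15, 24, 40, 16, 14, 17, 56, 41, 37, 58]
  24 vs smaller child 14 at index 5, swap → [12, 15, 14, 40, 16, 24, 17, 56, 41, 37, 58]
extract-min #4 returns 12:
  remove root 12; move last element 58 to root → [58, 15, 14, 40, 16, 24, 17, 56, 41, 37]
  58 vs smaller child 14 at index 2, swap → [14, 15, 58, 40, 16, 24, 17, 56, 41, 37]
  58 vs smaller child 17 at index 6, swap → [14, 15, 17, 40, 16, 24, 58, 56, 41, 37]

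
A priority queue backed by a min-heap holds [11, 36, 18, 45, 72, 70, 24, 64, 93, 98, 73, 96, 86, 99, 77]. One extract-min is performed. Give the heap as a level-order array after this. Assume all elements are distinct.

remove root 11; move last element 77 to root → [77, 36, 18, 45, 72, 70, 24, 64, 93, 98, 73, 96, 86, 99]
77 vs smaller child 18 at index 2, swap → [18, 36, 77, 45, 72, 70, 24, 64, 93, 98, 73, 96, 86, 99]
77 vs smaller child 24 at index 6, swap → [18, 36, 24, 45, 72, 70, 77, 64, 93, 98, 73, 96, 86, 99]

[18, 36, 24, 45, 72, 70, 77, 64, 93, 98, 73, 96, 86, 99]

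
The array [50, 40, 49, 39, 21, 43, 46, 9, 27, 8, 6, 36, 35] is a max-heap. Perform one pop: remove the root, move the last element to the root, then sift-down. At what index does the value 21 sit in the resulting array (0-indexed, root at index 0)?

4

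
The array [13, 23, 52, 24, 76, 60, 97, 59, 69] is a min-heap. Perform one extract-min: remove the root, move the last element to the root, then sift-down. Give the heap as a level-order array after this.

[23, 24, 52, 59, 76, 60, 97, 69]

remove root 13; move last element 69 to root → [69, 23, 52, 24, 76, 60, 97, 59]
69 vs smaller child 23 at index 1, swap → [23, 69, 52, 24, 76, 60, 97, 59]
69 vs smaller child 24 at index 3, swap → [23, 24, 52, 69, 76, 60, 97, 59]
69 vs only child 59 at index 7, swap → [23, 24, 52, 59, 76, 60, 97, 69]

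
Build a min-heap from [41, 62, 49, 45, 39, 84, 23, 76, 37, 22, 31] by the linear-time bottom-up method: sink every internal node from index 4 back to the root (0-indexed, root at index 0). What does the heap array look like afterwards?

[22, 31, 23, 37, 39, 84, 49, 76, 45, 41, 62]

sift down from index 4:
  39 vs smaller child 22 at index 9, swap → [41, 62, 49, 45, 22, 84, 23, 76, 37, 39, 31]
sift down from index 3:
  45 vs smaller child 37 at index 8, swap → [41, 62, 49, 37, 22, 84, 23, 76, 45, 39, 31]
sift down from index 2:
  49 vs smaller child 23 at index 6, swap → [41, 62, 23, 37, 22, 84, 49, 76, 45, 39, 31]
sift down from index 1:
  62 vs smaller child 22 at index 4, swap → [41, 22, 23, 37, 62, 84, 49, 76, 45, 39, 31]
  62 vs smaller child 31 at index 10, swap → [41, 22, 23, 37, 31, 84, 49, 76, 45, 39, 62]
sift down from index 0:
  41 vs smaller child 22 at index 1, swap → [22, 41, 23, 37, 31, 84, 49, 76, 45, 39, 62]
  41 vs smaller child 31 at index 4, swap → [22, 31, 23, 37, 41, 84, 49, 76, 45, 39, 62]
  41 vs smaller child 39 at index 9, swap → [22, 31, 23, 37, 39, 84, 49, 76, 45, 41, 62]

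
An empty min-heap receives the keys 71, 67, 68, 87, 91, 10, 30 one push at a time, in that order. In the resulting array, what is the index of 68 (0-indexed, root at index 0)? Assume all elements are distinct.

Insert 71:
  append 71 at index 0 → [71] (no swap needed)
Insert 67:
  append 67 at index 1 → [71, 67]
  67 < parent 71 at index 0, swap → [67, 71]
Insert 68:
  append 68 at index 2 → [67, 71, 68] (no swap needed)
Insert 87:
  append 87 at index 3 → [67, 71, 68, 87] (no swap needed)
Insert 91:
  append 91 at index 4 → [67, 71, 68, 87, 91] (no swap needed)
Insert 10:
  append 10 at index 5 → [67, 71, 68, 87, 91, 10]
  10 < parent 68 at index 2, swap → [67, 71, 10, 87, 91, 68]
  10 < parent 67 at index 0, swap → [10, 71, 67, 87, 91, 68]
Insert 30:
  append 30 at index 6 → [10, 71, 67, 87, 91, 68, 30]
  30 < parent 67 at index 2, swap → [10, 71, 30, 87, 91, 68, 67]
resulting array: [10, 71, 30, 87, 91, 68, 67]

5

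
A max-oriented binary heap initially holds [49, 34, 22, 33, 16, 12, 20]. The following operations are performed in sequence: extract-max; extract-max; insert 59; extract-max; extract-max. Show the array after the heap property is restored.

[22, 20, 16, 12]

extract-max → returns 49:
  remove root 49; move last element 20 to root → [20, 34, 22, 33, 16, 12]
  20 vs larger child 34 at index 1, swap → [34, 20, 22, 33, 16, 12]
  20 vs larger child 33 at index 3, swap → [34, 33, 22, 20, 16, 12]
extract-max → returns 34:
  remove root 34; move last element 12 to root → [12, 33, 22, 20, 16]
  12 vs larger child 33 at index 1, swap → [33, 12, 22, 20, 16]
  12 vs larger child 20 at index 3, swap → [33, 20, 22, 12, 16]
insert 59:
  append 59 at index 5 → [33, 20, 22, 12, 16, 59]
  59 > parent 22 at index 2, swap → [33, 20, 59, 12, 16, 22]
  59 > parent 33 at index 0, swap → [59, 20, 33, 12, 16, 22]
extract-max → returns 59:
  remove root 59; move last element 22 to root → [22, 20, 33, 12, 16]
  22 vs larger child 33 at index 2, swap → [33, 20, 22, 12, 16]
extract-max → returns 33:
  remove root 33; move last element 16 to root → [16, 20, 22, 12]
  16 vs larger child 22 at index 2, swap → [22, 20, 16, 12]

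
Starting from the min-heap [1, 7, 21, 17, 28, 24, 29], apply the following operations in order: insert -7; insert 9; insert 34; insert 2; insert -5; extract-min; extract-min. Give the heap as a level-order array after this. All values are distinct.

[1, 2, 21, 7, 28, 24, 29, 17, 9, 34]

insert -7:
  append -7 at index 7 → [1, 7, 21, 17, 28, 24, 29, -7]
  -7 < parent 17 at index 3, swap → [1, 7, 21, -7, 28, 24, 29, 17]
  -7 < parent 7 at index 1, swap → [1, -7, 21, 7, 28, 24, 29, 17]
  -7 < parent 1 at index 0, swap → [-7, 1, 21, 7, 28, 24, 29, 17]
insert 9:
  append 9 at index 8 → [-7, 1, 21, 7, 28, 24, 29, 17, 9] (no swap needed)
insert 34:
  append 34 at index 9 → [-7, 1, 21, 7, 28, 24, 29, 17, 9, 34] (no swap needed)
insert 2:
  append 2 at index 10 → [-7, 1, 21, 7, 28, 24, 29, 17, 9, 34, 2]
  2 < parent 28 at index 4, swap → [-7, 1, 21, 7, 2, 24, 29, 17, 9, 34, 28]
insert -5:
  append -5 at index 11 → [-7, 1, 21, 7, 2, 24, 29, 17, 9, 34, 28, -5]
  -5 < parent 24 at index 5, swap → [-7, 1, 21, 7, 2, -5, 29, 17, 9, 34, 28, 24]
  -5 < parent 21 at index 2, swap → [-7, 1, -5, 7, 2, 21, 29, 17, 9, 34, 28, 24]
extract-min → returns -7:
  remove root -7; move last element 24 to root → [24, 1, -5, 7, 2, 21, 29, 17, 9, 34, 28]
  24 vs smaller child -5 at index 2, swap → [-5, 1, 24, 7, 2, 21, 29, 17, 9, 34, 28]
  24 vs smaller child 21 at index 5, swap → [-5, 1, 21, 7, 2, 24, 29, 17, 9, 34, 28]
extract-min → returns -5:
  remove root -5; move last element 28 to root → [28, 1, 21, 7, 2, 24, 29, 17, 9, 34]
  28 vs smaller child 1 at index 1, swap → [1, 28, 21, 7, 2, 24, 29, 17, 9, 34]
  28 vs smaller child 2 at index 4, swap → [1, 2, 21, 7, 28, 24, 29, 17, 9, 34]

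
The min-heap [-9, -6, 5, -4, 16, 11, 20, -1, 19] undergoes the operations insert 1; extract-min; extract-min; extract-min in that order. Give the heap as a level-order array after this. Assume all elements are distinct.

[-1, 1, 5, 16, 19, 11, 20]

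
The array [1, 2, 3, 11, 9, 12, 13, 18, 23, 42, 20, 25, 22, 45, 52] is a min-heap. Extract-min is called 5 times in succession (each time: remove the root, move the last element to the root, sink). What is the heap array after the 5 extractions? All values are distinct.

[12, 18, 13, 23, 20, 22, 52, 45, 25, 42]

extract-min #1 returns 1:
  remove root 1; move last element 52 to root → [52, 2, 3, 11, 9, 12, 13, 18, 23, 42, 20, 25, 22, 45]
  52 vs smaller child 2 at index 1, swap → [2, 52, 3, 11, 9, 12, 13, 18, 23, 42, 20, 25, 22, 45]
  52 vs smaller child 9 at index 4, swap → [2, 9, 3, 11, 52, 12, 13, 18, 23, 42, 20, 25, 22, 45]
  52 vs smaller child 20 at index 10, swap → [2, 9, 3, 11, 20, 12, 13, 18, 23, 42, 52, 25, 22, 45]
extract-min #2 returns 2:
  remove root 2; move last element 45 to root → [45, 9, 3, 11, 20, 12, 13, 18, 23, 42, 52, 25, 22]
  45 vs smaller child 3 at index 2, swap → [3, 9, 45, 11, 20, 12, 13, 18, 23, 42, 52, 25, 22]
  45 vs smaller child 12 at index 5, swap → [3, 9, 12, 11, 20, 45, 13, 18, 23, 42, 52, 25, 22]
  45 vs smaller child 22 at index 12, swap → [3, 9, 12, 11, 20, 22, 13, 18, 23, 42, 52, 25, 45]
extract-min #3 returns 3:
  remove root 3; move last element 45 to root → [45, 9, 12, 11, 20, 22, 13, 18, 23, 42, 52, 25]
  45 vs smaller child 9 at index 1, swap → [9, 45, 12, 11, 20, 22, 13, 18, 23, 42, 52, 25]
  45 vs smaller child 11 at index 3, swap → [9, 11, 12, 45, 20, 22, 13, 18, 23, 42, 52, 25]
  45 vs smaller child 18 at index 7, swap → [9, 11, 12, 18, 20, 22, 13, 45, 23, 42, 52, 25]
extract-min #4 returns 9:
  remove root 9; move last element 25 to root → [25, 11, 12, 18, 20, 22, 13, 45, 23, 42, 52]
  25 vs smaller child 11 at index 1, swap → [11, 25, 12, 18, 20, 22, 13, 45, 23, 42, 52]
  25 vs smaller child 18 at index 3, swap → [11, 18, 12, 25, 20, 22, 13, 45, 23, 42, 52]
  25 vs smaller child 23 at index 8, swap → [11, 18, 12, 23, 20, 22, 13, 45, 25, 42, 52]
extract-min #5 returns 11:
  remove root 11; move last element 52 to root → [52, 18, 12, 23, 20, 22, 13, 45, 25, 42]
  52 vs smaller child 12 at index 2, swap → [12, 18, 52, 23, 20, 22, 13, 45, 25, 42]
  52 vs smaller child 13 at index 6, swap → [12, 18, 13, 23, 20, 22, 52, 45, 25, 42]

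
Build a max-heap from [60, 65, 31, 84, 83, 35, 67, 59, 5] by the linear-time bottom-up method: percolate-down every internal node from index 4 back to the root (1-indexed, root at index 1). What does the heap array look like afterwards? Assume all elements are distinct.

sift down from index 4: already satisfies heap property
sift down from index 3:
  31 vs larger child 67 at index 7, swap → [60, 65, 67, 84, 83, 35, 31, 59, 5]
sift down from index 2:
  65 vs larger child 84 at index 4, swap → [60, 84, 67, 65, 83, 35, 31, 59, 5]
sift down from index 1:
  60 vs larger child 84 at index 2, swap → [84, 60, 67, 65, 83, 35, 31, 59, 5]
  60 vs larger child 83 at index 5, swap → [84, 83, 67, 65, 60, 35, 31, 59, 5]

[84, 83, 67, 65, 60, 35, 31, 59, 5]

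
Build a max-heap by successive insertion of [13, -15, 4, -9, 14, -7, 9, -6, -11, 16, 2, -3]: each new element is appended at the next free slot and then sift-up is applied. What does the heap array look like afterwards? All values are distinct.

[16, 14, 9, -6, 13, -3, 4, -15, -11, -9, 2, -7]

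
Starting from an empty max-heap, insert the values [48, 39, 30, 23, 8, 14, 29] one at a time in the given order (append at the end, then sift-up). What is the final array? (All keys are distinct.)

[48, 39, 30, 23, 8, 14, 29]

Insert 48:
  append 48 at index 0 → [48] (no swap needed)
Insert 39:
  append 39 at index 1 → [48, 39] (no swap needed)
Insert 30:
  append 30 at index 2 → [48, 39, 30] (no swap needed)
Insert 23:
  append 23 at index 3 → [48, 39, 30, 23] (no swap needed)
Insert 8:
  append 8 at index 4 → [48, 39, 30, 23, 8] (no swap needed)
Insert 14:
  append 14 at index 5 → [48, 39, 30, 23, 8, 14] (no swap needed)
Insert 29:
  append 29 at index 6 → [48, 39, 30, 23, 8, 14, 29] (no swap needed)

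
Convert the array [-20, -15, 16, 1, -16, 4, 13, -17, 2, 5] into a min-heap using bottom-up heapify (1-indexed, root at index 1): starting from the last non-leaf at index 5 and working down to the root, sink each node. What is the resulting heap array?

sift down from index 5: already satisfies heap property
sift down from index 4:
  1 vs smaller child -17 at index 8, swap → [-20, -15, 16, -17, -16, 4, 13, 1, 2, 5]
sift down from index 3:
  16 vs smaller child 4 at index 6, swap → [-20, -15, 4, -17, -16, 16, 13, 1, 2, 5]
sift down from index 2:
  -15 vs smaller child -17 at index 4, swap → [-20, -17, 4, -15, -16, 16, 13, 1, 2, 5]
sift down from index 1: already satisfies heap property

[-20, -17, 4, -15, -16, 16, 13, 1, 2, 5]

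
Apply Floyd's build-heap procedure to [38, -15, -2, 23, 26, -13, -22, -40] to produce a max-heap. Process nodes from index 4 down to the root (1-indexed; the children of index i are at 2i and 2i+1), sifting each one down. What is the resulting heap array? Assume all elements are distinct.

[38, 26, -2, 23, -15, -13, -22, -40]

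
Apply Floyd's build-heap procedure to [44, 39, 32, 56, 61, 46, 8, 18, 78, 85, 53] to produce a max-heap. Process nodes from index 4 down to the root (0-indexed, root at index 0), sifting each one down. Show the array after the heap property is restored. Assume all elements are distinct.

[85, 78, 46, 56, 61, 32, 8, 18, 44, 39, 53]

sift down from index 4:
  61 vs larger child 85 at index 9, swap → [44, 39, 32, 56, 85, 46, 8, 18, 78, 61, 53]
sift down from index 3:
  56 vs larger child 78 at index 8, swap → [44, 39, 32, 78, 85, 46, 8, 18, 56, 61, 53]
sift down from index 2:
  32 vs larger child 46 at index 5, swap → [44, 39, 46, 78, 85, 32, 8, 18, 56, 61, 53]
sift down from index 1:
  39 vs larger child 85 at index 4, swap → [44, 85, 46, 78, 39, 32, 8, 18, 56, 61, 53]
  39 vs larger child 61 at index 9, swap → [44, 85, 46, 78, 61, 32, 8, 18, 56, 39, 53]
sift down from index 0:
  44 vs larger child 85 at index 1, swap → [85, 44, 46, 78, 61, 32, 8, 18, 56, 39, 53]
  44 vs larger child 78 at index 3, swap → [85, 78, 46, 44, 61, 32, 8, 18, 56, 39, 53]
  44 vs larger child 56 at index 8, swap → [85, 78, 46, 56, 61, 32, 8, 18, 44, 39, 53]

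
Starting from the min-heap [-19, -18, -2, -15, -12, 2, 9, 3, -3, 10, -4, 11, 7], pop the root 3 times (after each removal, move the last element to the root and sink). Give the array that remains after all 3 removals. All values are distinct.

[-12, -4, -2, -3, 10, 2, 9, 3, 7, 11]

extract-min #1 returns -19:
  remove root -19; move last element 7 to root → [7, -18, -2, -15, -12, 2, 9, 3, -3, 10, -4, 11]
  7 vs smaller child -18 at index 1, swap → [-18, 7, -2, -15, -12, 2, 9, 3, -3, 10, -4, 11]
  7 vs smaller child -15 at index 3, swap → [-18, -15, -2, 7, -12, 2, 9, 3, -3, 10, -4, 11]
  7 vs smaller child -3 at index 8, swap → [-18, -15, -2, -3, -12, 2, 9, 3, 7, 10, -4, 11]
extract-min #2 returns -18:
  remove root -18; move last element 11 to root → [11, -15, -2, -3, -12, 2, 9, 3, 7, 10, -4]
  11 vs smaller child -15 at index 1, swap → [-15, 11, -2, -3, -12, 2, 9, 3, 7, 10, -4]
  11 vs smaller child -12 at index 4, swap → [-15, -12, -2, -3, 11, 2, 9, 3, 7, 10, -4]
  11 vs smaller child -4 at index 10, swap → [-15, -12, -2, -3, -4, 2, 9, 3, 7, 10, 11]
extract-min #3 returns -15:
  remove root -15; move last element 11 to root → [11, -12, -2, -3, -4, 2, 9, 3, 7, 10]
  11 vs smaller child -12 at index 1, swap → [-12, 11, -2, -3, -4, 2, 9, 3, 7, 10]
  11 vs smaller child -4 at index 4, swap → [-12, -4, -2, -3, 11, 2, 9, 3, 7, 10]
  11 vs only child 10 at index 9, swap → [-12, -4, -2, -3, 10, 2, 9, 3, 7, 11]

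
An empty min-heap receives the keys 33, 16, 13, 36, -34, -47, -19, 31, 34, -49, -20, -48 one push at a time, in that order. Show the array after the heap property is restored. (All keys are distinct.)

Insert 33:
  append 33 at index 0 → [33] (no swap needed)
Insert 16:
  append 16 at index 1 → [33, 16]
  16 < parent 33 at index 0, swap → [16, 33]
Insert 13:
  append 13 at index 2 → [16, 33, 13]
  13 < parent 16 at index 0, swap → [13, 33, 16]
Insert 36:
  append 36 at index 3 → [13, 33, 16, 36] (no swap needed)
Insert -34:
  append -34 at index 4 → [13, 33, 16, 36, -34]
  -34 < parent 33 at index 1, swap → [13, -34, 16, 36, 33]
  -34 < parent 13 at index 0, swap → [-34, 13, 16, 36, 33]
Insert -47:
  append -47 at index 5 → [-34, 13, 16, 36, 33, -47]
  -47 < parent 16 at index 2, swap → [-34, 13, -47, 36, 33, 16]
  -47 < parent -34 at index 0, swap → [-47, 13, -34, 36, 33, 16]
Insert -19:
  append -19 at index 6 → [-47, 13, -34, 36, 33, 16, -19] (no swap needed)
Insert 31:
  append 31 at index 7 → [-47, 13, -34, 36, 33, 16, -19, 31]
  31 < parent 36 at index 3, swap → [-47, 13, -34, 31, 33, 16, -19, 36]
Insert 34:
  append 34 at index 8 → [-47, 13, -34, 31, 33, 16, -19, 36, 34] (no swap needed)
Insert -49:
  append -49 at index 9 → [-47, 13, -34, 31, 33, 16, -19, 36, 34, -49]
  -49 < parent 33 at index 4, swap → [-47, 13, -34, 31, -49, 16, -19, 36, 34, 33]
  -49 < parent 13 at index 1, swap → [-47, -49, -34, 31, 13, 16, -19, 36, 34, 33]
  -49 < parent -47 at index 0, swap → [-49, -47, -34, 31, 13, 16, -19, 36, 34, 33]
Insert -20:
  append -20 at index 10 → [-49, -47, -34, 31, 13, 16, -19, 36, 34, 33, -20]
  -20 < parent 13 at index 4, swap → [-49, -47, -34, 31, -20, 16, -19, 36, 34, 33, 13]
Insert -48:
  append -48 at index 11 → [-49, -47, -34, 31, -20, 16, -19, 36, 34, 33, 13, -48]
  -48 < parent 16 at index 5, swap → [-49, -47, -34, 31, -20, -48, -19, 36, 34, 33, 13, 16]
  -48 < parent -34 at index 2, swap → [-49, -47, -48, 31, -20, -34, -19, 36, 34, 33, 13, 16]

[-49, -47, -48, 31, -20, -34, -19, 36, 34, 33, 13, 16]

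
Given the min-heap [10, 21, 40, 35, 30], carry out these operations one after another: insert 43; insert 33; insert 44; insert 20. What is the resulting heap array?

insert 43:
  append 43 at index 5 → [10, 21, 40, 35, 30, 43] (no swap needed)
insert 33:
  append 33 at index 6 → [10, 21, 40, 35, 30, 43, 33]
  33 < parent 40 at index 2, swap → [10, 21, 33, 35, 30, 43, 40]
insert 44:
  append 44 at index 7 → [10, 21, 33, 35, 30, 43, 40, 44] (no swap needed)
insert 20:
  append 20 at index 8 → [10, 21, 33, 35, 30, 43, 40, 44, 20]
  20 < parent 35 at index 3, swap → [10, 21, 33, 20, 30, 43, 40, 44, 35]
  20 < parent 21 at index 1, swap → [10, 20, 33, 21, 30, 43, 40, 44, 35]

[10, 20, 33, 21, 30, 43, 40, 44, 35]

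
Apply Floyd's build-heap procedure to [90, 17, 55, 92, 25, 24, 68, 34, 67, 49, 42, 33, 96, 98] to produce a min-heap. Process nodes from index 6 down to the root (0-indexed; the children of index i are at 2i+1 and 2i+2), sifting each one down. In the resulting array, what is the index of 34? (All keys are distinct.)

sift down from index 6: already satisfies heap property
sift down from index 5: already satisfies heap property
sift down from index 4: already satisfies heap property
sift down from index 3:
  92 vs smaller child 34 at index 7, swap → [90, 17, 55, 34, 25, 24, 68, 92, 67, 49, 42, 33, 96, 98]
sift down from index 2:
  55 vs smaller child 24 at index 5, swap → [90, 17, 24, 34, 25, 55, 68, 92, 67, 49, 42, 33, 96, 98]
  55 vs smaller child 33 at index 11, swap → [90, 17, 24, 34, 25, 33, 68, 92, 67, 49, 42, 55, 96, 98]
sift down from index 1: already satisfies heap property
sift down from index 0:
  90 vs smaller child 17 at index 1, swap → [17, 90, 24, 34, 25, 33, 68, 92, 67, 49, 42, 55, 96, 98]
  90 vs smaller child 25 at index 4, swap → [17, 25, 24, 34, 90, 33, 68, 92, 67, 49, 42, 55, 96, 98]
  90 vs smaller child 42 at index 10, swap → [17, 25, 24, 34, 42, 33, 68, 92, 67, 49, 90, 55, 96, 98]
resulting array: [17, 25, 24, 34, 42, 33, 68, 92, 67, 49, 90, 55, 96, 98]

3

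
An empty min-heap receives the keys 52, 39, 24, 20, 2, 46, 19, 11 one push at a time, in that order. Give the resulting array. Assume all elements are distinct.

Insert 52:
  append 52 at index 0 → [52] (no swap needed)
Insert 39:
  append 39 at index 1 → [52, 39]
  39 < parent 52 at index 0, swap → [39, 52]
Insert 24:
  append 24 at index 2 → [39, 52, 24]
  24 < parent 39 at index 0, swap → [24, 52, 39]
Insert 20:
  append 20 at index 3 → [24, 52, 39, 20]
  20 < parent 52 at index 1, swap → [24, 20, 39, 52]
  20 < parent 24 at index 0, swap → [20, 24, 39, 52]
Insert 2:
  append 2 at index 4 → [20, 24, 39, 52, 2]
  2 < parent 24 at index 1, swap → [20, 2, 39, 52, 24]
  2 < parent 20 at index 0, swap → [2, 20, 39, 52, 24]
Insert 46:
  append 46 at index 5 → [2, 20, 39, 52, 24, 46] (no swap needed)
Insert 19:
  append 19 at index 6 → [2, 20, 39, 52, 24, 46, 19]
  19 < parent 39 at index 2, swap → [2, 20, 19, 52, 24, 46, 39]
Insert 11:
  append 11 at index 7 → [2, 20, 19, 52, 24, 46, 39, 11]
  11 < parent 52 at index 3, swap → [2, 20, 19, 11, 24, 46, 39, 52]
  11 < parent 20 at index 1, swap → [2, 11, 19, 20, 24, 46, 39, 52]

[2, 11, 19, 20, 24, 46, 39, 52]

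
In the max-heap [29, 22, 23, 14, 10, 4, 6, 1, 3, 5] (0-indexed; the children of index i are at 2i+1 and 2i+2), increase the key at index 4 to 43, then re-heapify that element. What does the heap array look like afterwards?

[43, 29, 23, 14, 22, 4, 6, 1, 3, 5]

set index 4 from 10 to 43 → [29, 22, 23, 14, 43, 4, 6, 1, 3, 5]
43 > parent 22 at index 1, swap → [29, 43, 23, 14, 22, 4, 6, 1, 3, 5]
43 > parent 29 at index 0, swap → [43, 29, 23, 14, 22, 4, 6, 1, 3, 5]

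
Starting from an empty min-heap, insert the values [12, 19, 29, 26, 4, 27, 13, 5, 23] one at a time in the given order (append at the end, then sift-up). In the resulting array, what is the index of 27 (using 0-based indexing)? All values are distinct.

Insert 12:
  append 12 at index 0 → [12] (no swap needed)
Insert 19:
  append 19 at index 1 → [12, 19] (no swap needed)
Insert 29:
  append 29 at index 2 → [12, 19, 29] (no swap needed)
Insert 26:
  append 26 at index 3 → [12, 19, 29, 26] (no swap needed)
Insert 4:
  append 4 at index 4 → [12, 19, 29, 26, 4]
  4 < parent 19 at index 1, swap → [12, 4, 29, 26, 19]
  4 < parent 12 at index 0, swap → [4, 12, 29, 26, 19]
Insert 27:
  append 27 at index 5 → [4, 12, 29, 26, 19, 27]
  27 < parent 29 at index 2, swap → [4, 12, 27, 26, 19, 29]
Insert 13:
  append 13 at index 6 → [4, 12, 27, 26, 19, 29, 13]
  13 < parent 27 at index 2, swap → [4, 12, 13, 26, 19, 29, 27]
Insert 5:
  append 5 at index 7 → [4, 12, 13, 26, 19, 29, 27, 5]
  5 < parent 26 at index 3, swap → [4, 12, 13, 5, 19, 29, 27, 26]
  5 < parent 12 at index 1, swap → [4, 5, 13, 12, 19, 29, 27, 26]
Insert 23:
  append 23 at index 8 → [4, 5, 13, 12, 19, 29, 27, 26, 23] (no swap needed)
resulting array: [4, 5, 13, 12, 19, 29, 27, 26, 23]

6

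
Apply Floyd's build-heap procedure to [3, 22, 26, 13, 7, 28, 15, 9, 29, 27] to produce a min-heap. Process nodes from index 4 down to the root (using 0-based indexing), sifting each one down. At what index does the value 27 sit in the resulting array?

sift down from index 4: already satisfies heap property
sift down from index 3:
  13 vs smaller child 9 at index 7, swap → [3, 22, 26, 9, 7, 28, 15, 13, 29, 27]
sift down from index 2:
  26 vs smaller child 15 at index 6, swap → [3, 22, 15, 9, 7, 28, 26, 13, 29, 27]
sift down from index 1:
  22 vs smaller child 7 at index 4, swap → [3, 7, 15, 9, 22, 28, 26, 13, 29, 27]
sift down from index 0: already satisfies heap property
resulting array: [3, 7, 15, 9, 22, 28, 26, 13, 29, 27]

9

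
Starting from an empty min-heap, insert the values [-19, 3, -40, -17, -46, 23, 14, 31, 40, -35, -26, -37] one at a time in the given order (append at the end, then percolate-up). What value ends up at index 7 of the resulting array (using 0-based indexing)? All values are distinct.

31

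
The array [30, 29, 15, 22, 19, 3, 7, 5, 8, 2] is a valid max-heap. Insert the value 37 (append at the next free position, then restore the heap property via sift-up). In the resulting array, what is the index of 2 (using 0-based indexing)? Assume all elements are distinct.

append 37 at index 10 → [30, 29, 15, 22, 19, 3, 7, 5, 8, 2, 37]
37 > parent 19 at index 4, swap → [30, 29, 15, 22, 37, 3, 7, 5, 8, 2, 19]
37 > parent 29 at index 1, swap → [30, 37, 15, 22, 29, 3, 7, 5, 8, 2, 19]
37 > parent 30 at index 0, swap → [37, 30, 15, 22, 29, 3, 7, 5, 8, 2, 19]
resulting array: [37, 30, 15, 22, 29, 3, 7, 5, 8, 2, 19]

9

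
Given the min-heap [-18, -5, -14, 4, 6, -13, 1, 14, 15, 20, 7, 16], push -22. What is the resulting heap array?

append -22 at index 12 → [-18, -5, -14, 4, 6, -13, 1, 14, 15, 20, 7, 16, -22]
-22 < parent -13 at index 5, swap → [-18, -5, -14, 4, 6, -22, 1, 14, 15, 20, 7, 16, -13]
-22 < parent -14 at index 2, swap → [-18, -5, -22, 4, 6, -14, 1, 14, 15, 20, 7, 16, -13]
-22 < parent -18 at index 0, swap → [-22, -5, -18, 4, 6, -14, 1, 14, 15, 20, 7, 16, -13]

[-22, -5, -18, 4, 6, -14, 1, 14, 15, 20, 7, 16, -13]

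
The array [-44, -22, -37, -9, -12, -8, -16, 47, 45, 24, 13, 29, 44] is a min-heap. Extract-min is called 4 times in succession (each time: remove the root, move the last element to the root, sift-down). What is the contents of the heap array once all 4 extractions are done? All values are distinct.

[-12, -9, -8, 24, 13, 29, 44, 47, 45]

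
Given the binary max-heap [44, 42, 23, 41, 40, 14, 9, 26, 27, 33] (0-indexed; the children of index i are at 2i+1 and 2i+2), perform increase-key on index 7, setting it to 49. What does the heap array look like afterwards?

[49, 44, 23, 42, 40, 14, 9, 41, 27, 33]

set index 7 from 26 to 49 → [44, 42, 23, 41, 40, 14, 9, 49, 27, 33]
49 > parent 41 at index 3, swap → [44, 42, 23, 49, 40, 14, 9, 41, 27, 33]
49 > parent 42 at index 1, swap → [44, 49, 23, 42, 40, 14, 9, 41, 27, 33]
49 > parent 44 at index 0, swap → [49, 44, 23, 42, 40, 14, 9, 41, 27, 33]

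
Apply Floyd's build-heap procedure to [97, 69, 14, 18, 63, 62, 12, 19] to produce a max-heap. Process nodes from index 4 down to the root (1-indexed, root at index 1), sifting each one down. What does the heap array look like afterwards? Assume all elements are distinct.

[97, 69, 62, 19, 63, 14, 12, 18]

sift down from index 4:
  18 vs only child 19 at index 8, swap → [97, 69, 14, 19, 63, 62, 12, 18]
sift down from index 3:
  14 vs larger child 62 at index 6, swap → [97, 69, 62, 19, 63, 14, 12, 18]
sift down from index 2: already satisfies heap property
sift down from index 1: already satisfies heap property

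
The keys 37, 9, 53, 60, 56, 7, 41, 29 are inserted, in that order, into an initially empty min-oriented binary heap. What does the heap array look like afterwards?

Insert 37:
  append 37 at index 0 → [37] (no swap needed)
Insert 9:
  append 9 at index 1 → [37, 9]
  9 < parent 37 at index 0, swap → [9, 37]
Insert 53:
  append 53 at index 2 → [9, 37, 53] (no swap needed)
Insert 60:
  append 60 at index 3 → [9, 37, 53, 60] (no swap needed)
Insert 56:
  append 56 at index 4 → [9, 37, 53, 60, 56] (no swap needed)
Insert 7:
  append 7 at index 5 → [9, 37, 53, 60, 56, 7]
  7 < parent 53 at index 2, swap → [9, 37, 7, 60, 56, 53]
  7 < parent 9 at index 0, swap → [7, 37, 9, 60, 56, 53]
Insert 41:
  append 41 at index 6 → [7, 37, 9, 60, 56, 53, 41] (no swap needed)
Insert 29:
  append 29 at index 7 → [7, 37, 9, 60, 56, 53, 41, 29]
  29 < parent 60 at index 3, swap → [7, 37, 9, 29, 56, 53, 41, 60]
  29 < parent 37 at index 1, swap → [7, 29, 9, 37, 56, 53, 41, 60]

[7, 29, 9, 37, 56, 53, 41, 60]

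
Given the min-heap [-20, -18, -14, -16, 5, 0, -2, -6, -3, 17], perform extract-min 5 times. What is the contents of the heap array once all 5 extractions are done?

extract-min #1 returns -20:
  remove root -20; move last element 17 to root → [17, -18, -14, -16, 5, 0, -2, -6, -3]
  17 vs smaller child -18 at index 1, swap → [-18, 17, -14, -16, 5, 0, -2, -6, -3]
  17 vs smaller child -16 at index 3, swap → [-18, -16, -14, 17, 5, 0, -2, -6, -3]
  17 vs smaller child -6 at index 7, swap → [-18, -16, -14, -6, 5, 0, -2, 17, -3]
extract-min #2 returns -18:
  remove root -18; move last element -3 to root → [-3, -16, -14, -6, 5, 0, -2, 17]
  -3 vs smaller child -16 at index 1, swap → [-16, -3, -14, -6, 5, 0, -2, 17]
  -3 vs smaller child -6 at index 3, swap → [-16, -6, -14, -3, 5, 0, -2, 17]
extract-min #3 returns -16:
  remove root -16; move last element 17 to root → [17, -6, -14, -3, 5, 0, -2]
  17 vs smaller child -14 at index 2, swap → [-14, -6, 17, -3, 5, 0, -2]
  17 vs smaller child -2 at index 6, swap → [-14, -6, -2, -3, 5, 0, 17]
extract-min #4 returns -14:
  remove root -14; move last element 17 to root → [17, -6, -2, -3, 5, 0]
  17 vs smaller child -6 at index 1, swap → [-6, 17, -2, -3, 5, 0]
  17 vs smaller child -3 at index 3, swap → [-6, -3, -2, 17, 5, 0]
extract-min #5 returns -6:
  remove root -6; move last element 0 to root → [0, -3, -2, 17, 5]
  0 vs smaller child -3 at index 1, swap → [-3, 0, -2, 17, 5]

[-3, 0, -2, 17, 5]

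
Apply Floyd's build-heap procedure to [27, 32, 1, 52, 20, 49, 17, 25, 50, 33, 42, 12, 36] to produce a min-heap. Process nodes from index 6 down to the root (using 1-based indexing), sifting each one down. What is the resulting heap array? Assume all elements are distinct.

[1, 20, 12, 25, 32, 27, 17, 52, 50, 33, 42, 49, 36]

sift down from index 6:
  49 vs smaller child 12 at index 12, swap → [27, 32, 1, 52, 20, 12, 17, 25, 50, 33, 42, 49, 36]
sift down from index 5: already satisfies heap property
sift down from index 4:
  52 vs smaller child 25 at index 8, swap → [27, 32, 1, 25, 20, 12, 17, 52, 50, 33, 42, 49, 36]
sift down from index 3: already satisfies heap property
sift down from index 2:
  32 vs smaller child 20 at index 5, swap → [27, 20, 1, 25, 32, 12, 17, 52, 50, 33, 42, 49, 36]
sift down from index 1:
  27 vs smaller child 1 at index 3, swap → [1, 20, 27, 25, 32, 12, 17, 52, 50, 33, 42, 49, 36]
  27 vs smaller child 12 at index 6, swap → [1, 20, 12, 25, 32, 27, 17, 52, 50, 33, 42, 49, 36]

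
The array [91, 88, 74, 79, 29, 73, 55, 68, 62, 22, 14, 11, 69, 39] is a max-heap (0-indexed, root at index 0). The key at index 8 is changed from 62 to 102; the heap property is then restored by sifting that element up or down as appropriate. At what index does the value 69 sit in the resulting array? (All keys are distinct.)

12

set index 8 from 62 to 102 → [91, 88, 74, 79, 29, 73, 55, 68, 102, 22, 14, 11, 69, 39]
102 > parent 79 at index 3, swap → [91, 88, 74, 102, 29, 73, 55, 68, 79, 22, 14, 11, 69, 39]
102 > parent 88 at index 1, swap → [91, 102, 74, 88, 29, 73, 55, 68, 79, 22, 14, 11, 69, 39]
102 > parent 91 at index 0, swap → [102, 91, 74, 88, 29, 73, 55, 68, 79, 22, 14, 11, 69, 39]
resulting array: [102, 91, 74, 88, 29, 73, 55, 68, 79, 22, 14, 11, 69, 39]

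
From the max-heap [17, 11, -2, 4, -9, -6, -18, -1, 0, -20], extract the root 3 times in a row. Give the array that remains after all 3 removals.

extract-max #1 returns 17:
  remove root 17; move last element -20 to root → [-20, 11, -2, 4, -9, -6, -18, -1, 0]
  -20 vs larger child 11 at index 1, swap → [11, -20, -2, 4, -9, -6, -18, -1, 0]
  -20 vs larger child 4 at index 3, swap → [11, 4, -2, -20, -9, -6, -18, -1, 0]
  -20 vs larger child 0 at index 8, swap → [11, 4, -2, 0, -9, -6, -18, -1, -20]
extract-max #2 returns 11:
  remove root 11; move last element -20 to root → [-20, 4, -2, 0, -9, -6, -18, -1]
  -20 vs larger child 4 at index 1, swap → [4, -20, -2, 0, -9, -6, -18, -1]
  -20 vs larger child 0 at index 3, swap → [4, 0, -2, -20, -9, -6, -18, -1]
  -20 vs only child -1 at index 7, swap → [4, 0, -2, -1, -9, -6, -18, -20]
extract-max #3 returns 4:
  remove root 4; move last element -20 to root → [-20, 0, -2, -1, -9, -6, -18]
  -20 vs larger child 0 at index 1, swap → [0, -20, -2, -1, -9, -6, -18]
  -20 vs larger child -1 at index 3, swap → [0, -1, -2, -20, -9, -6, -18]

[0, -1, -2, -20, -9, -6, -18]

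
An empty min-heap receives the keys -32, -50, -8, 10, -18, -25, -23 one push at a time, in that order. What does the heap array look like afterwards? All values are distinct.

Insert -32:
  append -32 at index 0 → [-32] (no swap needed)
Insert -50:
  append -50 at index 1 → [-32, -50]
  -50 < parent -32 at index 0, swap → [-50, -32]
Insert -8:
  append -8 at index 2 → [-50, -32, -8] (no swap needed)
Insert 10:
  append 10 at index 3 → [-50, -32, -8, 10] (no swap needed)
Insert -18:
  append -18 at index 4 → [-50, -32, -8, 10, -18] (no swap needed)
Insert -25:
  append -25 at index 5 → [-50, -32, -8, 10, -18, -25]
  -25 < parent -8 at index 2, swap → [-50, -32, -25, 10, -18, -8]
Insert -23:
  append -23 at index 6 → [-50, -32, -25, 10, -18, -8, -23] (no swap needed)

[-50, -32, -25, 10, -18, -8, -23]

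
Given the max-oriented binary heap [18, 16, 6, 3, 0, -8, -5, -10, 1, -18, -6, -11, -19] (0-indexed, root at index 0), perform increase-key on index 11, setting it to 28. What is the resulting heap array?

set index 11 from -11 to 28 → [18, 16, 6, 3, 0, -8, -5, -10, 1, -18, -6, 28, -19]
28 > parent -8 at index 5, swap → [18, 16, 6, 3, 0, 28, -5, -10, 1, -18, -6, -8, -19]
28 > parent 6 at index 2, swap → [18, 16, 28, 3, 0, 6, -5, -10, 1, -18, -6, -8, -19]
28 > parent 18 at index 0, swap → [28, 16, 18, 3, 0, 6, -5, -10, 1, -18, -6, -8, -19]

[28, 16, 18, 3, 0, 6, -5, -10, 1, -18, -6, -8, -19]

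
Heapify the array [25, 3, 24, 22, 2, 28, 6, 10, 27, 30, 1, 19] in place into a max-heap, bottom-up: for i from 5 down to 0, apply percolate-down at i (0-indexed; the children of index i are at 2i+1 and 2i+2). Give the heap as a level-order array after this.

[30, 27, 28, 25, 3, 24, 6, 10, 22, 2, 1, 19]

sift down from index 5: already satisfies heap property
sift down from index 4:
  2 vs larger child 30 at index 9, swap → [25, 3, 24, 22, 30, 28, 6, 10, 27, 2, 1, 19]
sift down from index 3:
  22 vs larger child 27 at index 8, swap → [25, 3, 24, 27, 30, 28, 6, 10, 22, 2, 1, 19]
sift down from index 2:
  24 vs larger child 28 at index 5, swap → [25, 3, 28, 27, 30, 24, 6, 10, 22, 2, 1, 19]
sift down from index 1:
  3 vs larger child 30 at index 4, swap → [25, 30, 28, 27, 3, 24, 6, 10, 22, 2, 1, 19]
sift down from index 0:
  25 vs larger child 30 at index 1, swap → [30, 25, 28, 27, 3, 24, 6, 10, 22, 2, 1, 19]
  25 vs larger child 27 at index 3, swap → [30, 27, 28, 25, 3, 24, 6, 10, 22, 2, 1, 19]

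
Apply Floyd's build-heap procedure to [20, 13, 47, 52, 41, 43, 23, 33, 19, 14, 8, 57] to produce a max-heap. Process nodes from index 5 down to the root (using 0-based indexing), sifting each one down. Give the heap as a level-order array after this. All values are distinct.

sift down from index 5:
  43 vs only child 57 at index 11, swap → [20, 13, 47, 52, 41, 57, 23, 33, 19, 14, 8, 43]
sift down from index 4: already satisfies heap property
sift down from index 3: already satisfies heap property
sift down from index 2:
  47 vs larger child 57 at index 5, swap → [20, 13, 57, 52, 41, 47, 23, 33, 19, 14, 8, 43]
sift down from index 1:
  13 vs larger child 52 at index 3, swap → [20, 52, 57, 13, 41, 47, 23, 33, 19, 14, 8, 43]
  13 vs larger child 33 at index 7, swap → [20, 52, 57, 33, 41, 47, 23, 13, 19, 14, 8, 43]
sift down from index 0:
  20 vs larger child 57 at index 2, swap → [57, 52, 20, 33, 41, 47, 23, 13, 19, 14, 8, 43]
  20 vs larger child 47 at index 5, swap → [57, 52, 47, 33, 41, 20, 23, 13, 19, 14, 8, 43]
  20 vs only child 43 at index 11, swap → [57, 52, 47, 33, 41, 43, 23, 13, 19, 14, 8, 20]

[57, 52, 47, 33, 41, 43, 23, 13, 19, 14, 8, 20]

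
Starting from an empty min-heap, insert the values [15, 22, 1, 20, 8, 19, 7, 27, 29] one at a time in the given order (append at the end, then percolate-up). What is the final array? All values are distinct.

[1, 8, 7, 22, 20, 19, 15, 27, 29]

Insert 15:
  append 15 at index 0 → [15] (no swap needed)
Insert 22:
  append 22 at index 1 → [15, 22] (no swap needed)
Insert 1:
  append 1 at index 2 → [15, 22, 1]
  1 < parent 15 at index 0, swap → [1, 22, 15]
Insert 20:
  append 20 at index 3 → [1, 22, 15, 20]
  20 < parent 22 at index 1, swap → [1, 20, 15, 22]
Insert 8:
  append 8 at index 4 → [1, 20, 15, 22, 8]
  8 < parent 20 at index 1, swap → [1, 8, 15, 22, 20]
Insert 19:
  append 19 at index 5 → [1, 8, 15, 22, 20, 19] (no swap needed)
Insert 7:
  append 7 at index 6 → [1, 8, 15, 22, 20, 19, 7]
  7 < parent 15 at index 2, swap → [1, 8, 7, 22, 20, 19, 15]
Insert 27:
  append 27 at index 7 → [1, 8, 7, 22, 20, 19, 15, 27] (no swap needed)
Insert 29:
  append 29 at index 8 → [1, 8, 7, 22, 20, 19, 15, 27, 29] (no swap needed)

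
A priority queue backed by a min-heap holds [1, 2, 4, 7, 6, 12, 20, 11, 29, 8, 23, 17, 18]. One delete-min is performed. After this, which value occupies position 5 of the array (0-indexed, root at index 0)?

12

remove root 1; move last element 18 to root → [18, 2, 4, 7, 6, 12, 20, 11, 29, 8, 23, 17]
18 vs smaller child 2 at index 1, swap → [2, 18, 4, 7, 6, 12, 20, 11, 29, 8, 23, 17]
18 vs smaller child 6 at index 4, swap → [2, 6, 4, 7, 18, 12, 20, 11, 29, 8, 23, 17]
18 vs smaller child 8 at index 9, swap → [2, 6, 4, 7, 8, 12, 20, 11, 29, 18, 23, 17]
resulting array: [2, 6, 4, 7, 8, 12, 20, 11, 29, 18, 23, 17]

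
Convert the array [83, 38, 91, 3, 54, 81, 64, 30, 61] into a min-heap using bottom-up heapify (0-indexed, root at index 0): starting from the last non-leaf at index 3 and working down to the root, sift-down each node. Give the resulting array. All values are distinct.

sift down from index 3: already satisfies heap property
sift down from index 2:
  91 vs smaller child 64 at index 6, swap → [83, 38, 64, 3, 54, 81, 91, 30, 61]
sift down from index 1:
  38 vs smaller child 3 at index 3, swap → [83, 3, 64, 38, 54, 81, 91, 30, 61]
  38 vs smaller child 30 at index 7, swap → [83, 3, 64, 30, 54, 81, 91, 38, 61]
sift down from index 0:
  83 vs smaller child 3 at index 1, swap → [3, 83, 64, 30, 54, 81, 91, 38, 61]
  83 vs smaller child 30 at index 3, swap → [3, 30, 64, 83, 54, 81, 91, 38, 61]
  83 vs smaller child 38 at index 7, swap → [3, 30, 64, 38, 54, 81, 91, 83, 61]

[3, 30, 64, 38, 54, 81, 91, 83, 61]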